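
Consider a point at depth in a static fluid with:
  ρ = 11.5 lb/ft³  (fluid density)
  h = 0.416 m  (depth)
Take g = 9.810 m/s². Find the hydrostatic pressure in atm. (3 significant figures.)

Directly: P = ρgh.
ρ = 11.5 lb/ft³ = 184.2 kg/m³; h = 0.416 m; g = 9.810 m/s².
P = 751.8 Pa
751.8 Pa × (1 atm / 1.013×10^5 Pa) = 0.007419 atm

0.00742 atm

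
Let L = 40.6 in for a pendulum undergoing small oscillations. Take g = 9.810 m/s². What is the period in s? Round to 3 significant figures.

2.04 s

T is given directly by: T = 2π√(L/g).
L = 40.6 in = 1.031 m; g = 9.810 m/s².
T = 2.037 s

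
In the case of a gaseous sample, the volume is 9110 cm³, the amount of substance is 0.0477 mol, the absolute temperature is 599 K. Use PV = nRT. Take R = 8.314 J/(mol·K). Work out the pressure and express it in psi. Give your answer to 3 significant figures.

3.78 psi

From the ideal-gas law: P = nRT/V.
V = 9110 cm³ = 0.009110 m³; n = 0.0477 mol; T = 599 K; R = 8.314 J/(mol·K).
P = 26076 Pa  (the unit combination reduces to kg/(m·s²) = Pa)
26076 Pa × (1 psi / 6895 Pa) = 3.782 psi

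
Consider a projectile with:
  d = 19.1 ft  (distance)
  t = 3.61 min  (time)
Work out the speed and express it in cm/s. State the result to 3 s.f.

Directly: v = d/t.
d = 19.1 ft = 5.822 m; t = 3.61 min = 216.6 s.
v = 0.02688 m/s
0.02688 m/s × (1 cm/s / 0.01000 m/s) = 2.688 cm/s

2.69 cm/s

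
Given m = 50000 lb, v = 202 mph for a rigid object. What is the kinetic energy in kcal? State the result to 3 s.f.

KE is given directly by: KE = ½mv².
m = 50000 lb = 22680 kg; v = 202 mph = 90.30 m/s.
KE = 9.247×10^7 J  (the unit combination reduces to kg·m²/s² = J)
9.247×10^7 J × (1 kcal / 4184 J) = 22101 kcal

22100 kcal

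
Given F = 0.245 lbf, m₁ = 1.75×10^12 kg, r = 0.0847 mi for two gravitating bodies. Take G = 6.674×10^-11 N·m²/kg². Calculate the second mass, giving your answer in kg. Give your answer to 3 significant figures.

173 kg

Solving F = G·m₁·m₂/r² for m₂: m₂ = F·r²/(G·m₁).
F = 0.245 lbf = 1.090 N; m₁ = 1.75×10^12 kg; r = 0.0847 mi = 136.3 m; G = 6.674×10^-11 N·m²/kg².
m₂ = 173.4 kg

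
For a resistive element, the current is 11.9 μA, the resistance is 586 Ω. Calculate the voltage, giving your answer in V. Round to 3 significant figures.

0.00697 V

From Ohm's law: V = IR.
I = 11.9 μA = 1.190×10^-5 A; R = 586 Ω.
V = 0.006973 V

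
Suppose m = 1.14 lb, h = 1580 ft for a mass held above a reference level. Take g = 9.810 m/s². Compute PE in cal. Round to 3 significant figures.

584 cal

Directly: PE = mgh.
m = 1.14 lb = 0.5171 kg; h = 1580 ft = 481.6 m; g = 9.810 m/s².
PE = 2443 J
2443 J × (1 cal / 4.184 J) = 583.9 cal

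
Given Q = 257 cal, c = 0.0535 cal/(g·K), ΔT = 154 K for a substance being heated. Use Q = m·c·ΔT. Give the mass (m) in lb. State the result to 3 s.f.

Solving Q = m·c·ΔT for m: m = Q/(c·ΔT).
Q = 257 cal = 1075 J; c = 0.0535 cal/(g·K) = 223.8 J/(kg·K); ΔT = 154 K.
m = 0.03119 kg
0.03119 kg × (1 lb / 0.4536 kg) = 0.06877 lb

0.0688 lb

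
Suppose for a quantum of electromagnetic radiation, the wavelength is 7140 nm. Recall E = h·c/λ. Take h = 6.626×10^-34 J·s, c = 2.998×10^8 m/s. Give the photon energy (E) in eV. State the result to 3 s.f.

Directly: E = hc/λ.
λ = 7140 nm = 7.140×10^-6 m; h = 6.626×10^-34 J·s; c = 2.998×10^8 m/s.
E = 2.782×10^-20 J
2.782×10^-20 J × (1 eV / 1.602×10^-19 J) = 0.1736 eV

0.174 eV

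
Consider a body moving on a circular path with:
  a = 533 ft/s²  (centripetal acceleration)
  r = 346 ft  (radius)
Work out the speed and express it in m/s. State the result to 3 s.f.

Rearranging: v = √(a·r).
a = 533 ft/s² = 162.5 m/s²; r = 346 ft = 105.5 m.
v = 130.9 m/s

131 m/s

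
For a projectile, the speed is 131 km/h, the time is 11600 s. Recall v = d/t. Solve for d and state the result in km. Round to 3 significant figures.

Solving v = d/t for d: d = v·t.
v = 131 km/h = 36.39 m/s; t = 11600 s.
d = 4.221×10^5 m
4.221×10^5 m × (1 km / 1000 m) = 422.1 km

422 km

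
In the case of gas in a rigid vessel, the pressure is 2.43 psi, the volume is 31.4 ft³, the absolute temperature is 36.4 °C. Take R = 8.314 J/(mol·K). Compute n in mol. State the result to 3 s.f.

5.79 mol

From the ideal-gas law: n = PV/(RT).
P = 2.43 psi = 16754 Pa; V = 31.4 ft³ = 0.8891 m³; T = 36.4 °C = 309.5 K; R = 8.314 J/(mol·K).
n = 5.788 mol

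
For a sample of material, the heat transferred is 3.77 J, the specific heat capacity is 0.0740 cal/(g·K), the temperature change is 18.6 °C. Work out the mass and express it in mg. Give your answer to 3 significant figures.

Rearranging Q = m·c·ΔT for m: m = Q/(c·ΔT).
Q = 3.77 J; c = 0.0740 cal/(g·K) = 309.6 J/(kg·K); ΔT = 18.6 °C = 18.60 K.
m = 6.546×10^-4 kg
6.546×10^-4 kg × (1 mg / 1.000×10^-6 kg) = 654.6 mg

655 mg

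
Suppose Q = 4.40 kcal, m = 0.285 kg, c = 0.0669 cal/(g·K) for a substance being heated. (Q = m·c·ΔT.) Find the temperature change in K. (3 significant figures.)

Solving Q = m·c·ΔT for ΔT: ΔT = Q/(m·c).
Q = 4.40 kcal = 18410 J; m = 0.285 kg; c = 0.0669 cal/(g·K) = 279.9 J/(kg·K).
ΔT = 230.8 K

231 K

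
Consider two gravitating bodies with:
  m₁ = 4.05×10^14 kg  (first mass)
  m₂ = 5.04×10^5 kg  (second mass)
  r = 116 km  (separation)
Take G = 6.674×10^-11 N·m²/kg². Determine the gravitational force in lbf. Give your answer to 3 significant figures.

0.228 lbf

F is given directly by: F = Gm₁m₂/r².
m₁ = 4.05×10^14 kg; m₂ = 5.04×10^5 kg; r = 116 km = 1.160×10^5 m; G = 6.674×10^-11 N·m²/kg².
F = 1.012 N
1.012 N × (1 lbf / 4.448 N) = 0.2276 lbf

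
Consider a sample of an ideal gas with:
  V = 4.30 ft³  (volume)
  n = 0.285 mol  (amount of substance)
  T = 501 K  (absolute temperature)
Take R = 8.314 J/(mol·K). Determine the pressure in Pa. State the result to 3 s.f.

9750 Pa

From the ideal-gas law: P = nRT/V.
V = 4.30 ft³ = 0.1218 m³; n = 0.285 mol; T = 501 K; R = 8.314 J/(mol·K).
P = 9749 Pa  (the unit combination reduces to kg/(m·s²) = Pa)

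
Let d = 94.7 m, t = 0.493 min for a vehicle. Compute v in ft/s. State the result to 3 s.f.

Directly: v = d/t.
d = 94.7 m; t = 0.493 min = 29.58 s.
v = 3.201 m/s
3.201 m/s × (1 ft/s / 0.3048 m/s) = 10.50 ft/s

10.5 ft/s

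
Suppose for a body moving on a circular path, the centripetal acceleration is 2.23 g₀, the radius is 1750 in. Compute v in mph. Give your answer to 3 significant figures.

Rearranging: v = √(a·r).
a = 2.23 g₀ = 21.87 m/s²; r = 1750 in = 44.45 m.
v = 31.18 m/s
31.18 m/s × (1 mph / 0.4470 m/s) = 69.74 mph

69.7 mph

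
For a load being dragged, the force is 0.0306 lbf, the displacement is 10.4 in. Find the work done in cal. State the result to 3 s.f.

0.00859 cal

W is given directly by: W = F·d.
F = 0.0306 lbf = 0.1361 N; d = 10.4 in = 0.2642 m.
W = 0.03596 J
0.03596 J × (1 cal / 4.184 J) = 0.008594 cal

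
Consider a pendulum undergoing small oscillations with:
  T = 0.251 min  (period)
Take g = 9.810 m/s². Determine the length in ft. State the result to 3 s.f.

185 ft

Solving T = 2π√(L/g) for L: L = g·(T/2π)².
T = 0.251 min = 15.06 s; g = 9.810 m/s².
L = 56.36 m
56.36 m × (1 ft / 0.3048 m) = 184.9 ft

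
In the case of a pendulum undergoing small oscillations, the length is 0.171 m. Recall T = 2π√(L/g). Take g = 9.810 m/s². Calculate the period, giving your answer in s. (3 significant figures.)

Directly: T = 2π√(L/g).
L = 0.171 m; g = 9.810 m/s².
T = 0.8296 s

0.830 s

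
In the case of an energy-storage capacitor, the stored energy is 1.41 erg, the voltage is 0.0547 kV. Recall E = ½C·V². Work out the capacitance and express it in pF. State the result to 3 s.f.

Rearranging: C = 2E/V².
E = 1.41 erg = 1.410×10^-7 J; V = 0.0547 kV = 54.70 V.
C = 9.425×10^-11 F
9.425×10^-11 F × (1 pF / 1.000×10^-12 F) = 94.25 pF

94.2 pF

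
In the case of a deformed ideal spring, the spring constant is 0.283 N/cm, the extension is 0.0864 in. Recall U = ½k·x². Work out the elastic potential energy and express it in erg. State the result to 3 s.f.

Directly: U = ½kx².
k = 0.283 N/cm = 28.30 N/m; x = 0.0864 in = 0.002195 m.
U = 6.815×10^-5 J  (the unit combination reduces to kg·m²/s² = J)
6.815×10^-5 J × (1 erg / 1.000×10^-7 J) = 681.5 erg

681 erg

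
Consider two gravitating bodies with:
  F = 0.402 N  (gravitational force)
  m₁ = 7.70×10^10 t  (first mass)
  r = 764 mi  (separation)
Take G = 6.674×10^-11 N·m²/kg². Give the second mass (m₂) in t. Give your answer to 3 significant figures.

1.18×10^5 t

Rearranging: m₂ = F·r²/(G·m₁).
F = 0.402 N; m₁ = 7.70×10^10 t = 7.700×10^13 kg; r = 764 mi = 1.230×10^6 m; G = 6.674×10^-11 N·m²/kg².
m₂ = 1.183×10^8 kg
1.183×10^8 kg × (1 t / 1000 kg) = 1.183×10^5 t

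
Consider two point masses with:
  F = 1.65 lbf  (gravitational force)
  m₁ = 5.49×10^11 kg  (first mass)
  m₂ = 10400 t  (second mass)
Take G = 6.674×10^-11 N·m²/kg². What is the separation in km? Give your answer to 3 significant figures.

Solving F = G·m₁·m₂/r² for r: r = √(G·m₁m₂/F).
F = 1.65 lbf = 7.340 N; m₁ = 5.49×10^11 kg; m₂ = 10400 t = 1.040×10^7 kg; G = 6.674×10^-11 N·m²/kg².
r = 7205 m
7205 m × (1 km / 1000 m) = 7.205 km

7.21 km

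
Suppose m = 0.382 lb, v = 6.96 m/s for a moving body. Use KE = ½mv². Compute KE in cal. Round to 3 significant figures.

1.00 cal

Directly: KE = ½mv².
m = 0.382 lb = 0.1733 kg; v = 6.96 m/s.
KE = 4.197 J
4.197 J × (1 cal / 4.184 J) = 1.003 cal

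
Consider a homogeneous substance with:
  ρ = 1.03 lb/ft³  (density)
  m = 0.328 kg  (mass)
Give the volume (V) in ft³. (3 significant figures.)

0.702 ft³

Solving ρ = m/V for V: V = m/ρ.
ρ = 1.03 lb/ft³ = 16.50 kg/m³; m = 0.328 kg.
V = 0.01988 m³
0.01988 m³ × (1 ft³ / 0.02832 m³) = 0.7021 ft³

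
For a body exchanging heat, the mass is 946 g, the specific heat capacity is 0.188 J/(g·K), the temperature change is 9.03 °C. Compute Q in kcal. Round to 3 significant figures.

0.384 kcal

Directly: Q = mcΔT.
m = 946 g = 0.9460 kg; c = 0.188 J/(g·K) = 188.0 J/(kg·K); ΔT = 9.03 °C = 9.030 K.
Q = 1606 J  (the unit combination reduces to kg·m²/s² = J)
1606 J × (1 kcal / 4184 J) = 0.3838 kcal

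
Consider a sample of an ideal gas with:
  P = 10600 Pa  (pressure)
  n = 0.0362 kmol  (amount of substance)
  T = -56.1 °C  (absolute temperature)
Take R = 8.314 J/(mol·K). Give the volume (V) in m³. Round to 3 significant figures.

Rearranging: V = nRT/P.
P = 10600 Pa; n = 0.0362 kmol = 36.20 mol; T = -56.1 °C = 217.0 K; R = 8.314 J/(mol·K).
V = 6.163 m³

6.16 m³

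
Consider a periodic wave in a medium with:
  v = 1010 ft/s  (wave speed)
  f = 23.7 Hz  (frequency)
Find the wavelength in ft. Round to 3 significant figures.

42.6 ft

Rearranging v = f·λ for λ: λ = v/f.
v = 1010 ft/s = 307.8 m/s; f = 23.7 Hz.
λ = 12.99 m
12.99 m × (1 ft / 0.3048 m) = 42.62 ft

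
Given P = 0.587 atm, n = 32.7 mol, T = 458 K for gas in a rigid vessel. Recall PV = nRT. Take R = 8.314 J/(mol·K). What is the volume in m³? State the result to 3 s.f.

2.09 m³

Rearranging: V = nRT/P.
P = 0.587 atm = 59478 Pa; n = 32.7 mol; T = 458 K; R = 8.314 J/(mol·K).
V = 2.093 m³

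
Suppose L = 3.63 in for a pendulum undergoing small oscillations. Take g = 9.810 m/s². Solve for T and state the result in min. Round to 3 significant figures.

0.0102 min

Directly: T = 2π√(L/g).
L = 3.63 in = 0.09220 m; g = 9.810 m/s².
T = 0.6091 s
0.6091 s × (1 min / 60.00 s) = 0.01015 min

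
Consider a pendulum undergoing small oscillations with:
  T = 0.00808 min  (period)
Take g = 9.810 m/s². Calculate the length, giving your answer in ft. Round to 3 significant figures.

0.192 ft

Solving T = 2π√(L/g) for L: L = g·(T/2π)².
T = 0.00808 min = 0.4848 s; g = 9.810 m/s².
L = 0.05840 m
0.05840 m × (1 ft / 0.3048 m) = 0.1916 ft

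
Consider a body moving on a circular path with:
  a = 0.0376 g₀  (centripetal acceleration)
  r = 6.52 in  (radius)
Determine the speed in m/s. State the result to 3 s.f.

0.247 m/s

Rearranging a = v²/r for v: v = √(a·r).
a = 0.0376 g₀ = 0.3687 m/s²; r = 6.52 in = 0.1656 m.
v = 0.2471 m/s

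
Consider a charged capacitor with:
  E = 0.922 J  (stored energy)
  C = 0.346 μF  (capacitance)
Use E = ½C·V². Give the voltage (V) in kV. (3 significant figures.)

Solving E = ½C·V² for V: V = √(2E/C).
E = 0.922 J; C = 0.346 μF = 3.460×10^-7 F.
V = 2309 V
2309 V × (1 kV / 1000 V) = 2.309 kV

2.31 kV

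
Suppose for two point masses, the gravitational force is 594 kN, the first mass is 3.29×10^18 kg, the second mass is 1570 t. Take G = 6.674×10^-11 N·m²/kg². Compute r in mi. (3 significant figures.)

Rearranging F = G·m₁·m₂/r² for r: r = √(G·m₁m₂/F).
F = 594 kN = 5.940×10^5 N; m₁ = 3.29×10^18 kg; m₂ = 1570 t = 1.570×10^6 kg; G = 6.674×10^-11 N·m²/kg².
r = 24091 m
24091 m × (1 mi / 1609 m) = 14.97 mi

15.0 mi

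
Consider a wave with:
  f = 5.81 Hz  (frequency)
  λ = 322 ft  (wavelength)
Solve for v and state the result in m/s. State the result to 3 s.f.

570 m/s

v is given directly by: v = fλ.
f = 5.81 Hz; λ = 322 ft = 98.15 m.
v = 570.2 m/s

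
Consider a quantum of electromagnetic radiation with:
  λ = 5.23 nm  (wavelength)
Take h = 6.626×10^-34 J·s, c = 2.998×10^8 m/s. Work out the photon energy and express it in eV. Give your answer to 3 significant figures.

237 eV

Directly: E = hc/λ.
λ = 5.23 nm = 5.230×10^-9 m; h = 6.626×10^-34 J·s; c = 2.998×10^8 m/s.
E = 3.798×10^-17 J
3.798×10^-17 J × (1 eV / 1.602×10^-19 J) = 237.1 eV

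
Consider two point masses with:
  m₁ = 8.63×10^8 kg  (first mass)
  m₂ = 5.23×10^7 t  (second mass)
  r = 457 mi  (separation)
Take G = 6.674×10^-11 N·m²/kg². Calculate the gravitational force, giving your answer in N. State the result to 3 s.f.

Directly: F = Gm₁m₂/r².
m₁ = 8.63×10^8 kg; m₂ = 5.23×10^7 t = 5.230×10^10 kg; r = 457 mi = 7.355×10^5 m; G = 6.674×10^-11 N·m²/kg².
F = 0.005569 N

0.00557 N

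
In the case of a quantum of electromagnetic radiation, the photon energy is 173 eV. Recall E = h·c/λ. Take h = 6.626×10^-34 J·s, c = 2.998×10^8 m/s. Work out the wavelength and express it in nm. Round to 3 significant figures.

Rearranging: λ = hc/E.
E = 173 eV = 2.772×10^-17 J; h = 6.626×10^-34 J·s; c = 2.998×10^8 m/s.
λ = 7.167×10^-9 m
7.167×10^-9 m × (1 nm / 1.000×10^-9 m) = 7.167 nm

7.17 nm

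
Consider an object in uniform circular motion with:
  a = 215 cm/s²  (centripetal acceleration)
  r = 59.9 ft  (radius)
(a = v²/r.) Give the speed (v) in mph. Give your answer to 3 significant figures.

14.0 mph

Rearranging a = v²/r for v: v = √(a·r).
a = 215 cm/s² = 2.150 m/s²; r = 59.9 ft = 18.26 m.
v = 6.265 m/s
6.265 m/s × (1 mph / 0.4470 m/s) = 14.02 mph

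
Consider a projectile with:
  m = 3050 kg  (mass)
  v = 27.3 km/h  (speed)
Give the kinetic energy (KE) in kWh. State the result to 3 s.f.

KE is given directly by: KE = ½mv².
m = 3050 kg; v = 27.3 km/h = 7.583 m/s.
KE = 87698 J
87698 J × (1 kWh / 3.600×10^6 J) = 0.02436 kWh

0.0244 kWh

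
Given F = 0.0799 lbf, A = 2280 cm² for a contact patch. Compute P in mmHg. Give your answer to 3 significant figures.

P is given directly by: P = F/A.
F = 0.0799 lbf = 0.3554 N; A = 2280 cm² = 0.2280 m².
P = 1.559 Pa
1.559 Pa × (1 mmHg / 133.3 Pa) = 0.01169 mmHg

0.0117 mmHg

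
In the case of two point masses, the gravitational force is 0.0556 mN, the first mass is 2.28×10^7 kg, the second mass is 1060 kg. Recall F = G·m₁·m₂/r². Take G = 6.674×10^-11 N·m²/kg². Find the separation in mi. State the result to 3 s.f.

0.106 mi

From Newton's law of gravitation: r = √(G·m₁m₂/F).
F = 0.0556 mN = 5.560×10^-5 N; m₁ = 2.28×10^7 kg; m₂ = 1060 kg; G = 6.674×10^-11 N·m²/kg².
r = 170.3 m
170.3 m × (1 mi / 1609 m) = 0.1058 mi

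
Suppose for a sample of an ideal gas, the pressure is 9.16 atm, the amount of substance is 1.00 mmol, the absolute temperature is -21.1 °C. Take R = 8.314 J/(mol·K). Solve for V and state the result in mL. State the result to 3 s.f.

2.26 mL

From the ideal-gas law: V = nRT/P.
P = 9.16 atm = 9.281×10^5 Pa; n = 1.00 mmol = 0.001000 mol; T = -21.1 °C = 252.0 K; R = 8.314 J/(mol·K).
V = 2.258×10^-6 m³
2.258×10^-6 m³ × (1 mL / 1.000×10^-6 m³) = 2.258 mL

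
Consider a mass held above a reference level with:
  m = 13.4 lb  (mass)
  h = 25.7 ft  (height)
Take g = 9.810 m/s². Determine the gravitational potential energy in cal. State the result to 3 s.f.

Directly: PE = mgh.
m = 13.4 lb = 6.078 kg; h = 25.7 ft = 7.833 m; g = 9.810 m/s².
PE = 467.1 J
467.1 J × (1 cal / 4.184 J) = 111.6 cal

112 cal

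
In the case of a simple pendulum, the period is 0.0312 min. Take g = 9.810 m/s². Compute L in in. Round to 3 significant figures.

Rearranging: L = g·(T/2π)².
T = 0.0312 min = 1.872 s; g = 9.810 m/s².
L = 0.8708 m
0.8708 m × (1 in / 0.02540 m) = 34.28 in

34.3 in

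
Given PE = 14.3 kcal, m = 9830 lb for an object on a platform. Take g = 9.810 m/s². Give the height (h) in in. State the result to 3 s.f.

Rearranging PE = m·g·h for h: h = PE/(m·g).
PE = 14.3 kcal = 59831 J; m = 9830 lb = 4459 kg; g = 9.810 m/s².
h = 1.368 m
1.368 m × (1 in / 0.02540 m) = 53.85 in

53.9 in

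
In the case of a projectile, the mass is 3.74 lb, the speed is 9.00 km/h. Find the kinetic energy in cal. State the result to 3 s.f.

1.27 cal

KE is given directly by: KE = ½mv².
m = 3.74 lb = 1.696 kg; v = 9.00 km/h = 2.500 m/s.
KE = 5.301 J
5.301 J × (1 cal / 4.184 J) = 1.267 cal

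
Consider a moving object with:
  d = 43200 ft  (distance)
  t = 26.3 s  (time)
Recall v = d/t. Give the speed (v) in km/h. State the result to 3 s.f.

1800 km/h

v is given directly by: v = d/t.
d = 43200 ft = 13167 m; t = 26.3 s.
v = 500.7 m/s
500.7 m/s × (1 km/h / 0.2778 m/s) = 1802 km/h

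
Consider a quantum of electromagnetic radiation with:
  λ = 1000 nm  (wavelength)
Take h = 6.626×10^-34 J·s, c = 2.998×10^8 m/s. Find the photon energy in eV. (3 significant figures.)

1.24 eV

Directly: E = hc/λ.
λ = 1000 nm = 1.000×10^-6 m; h = 6.626×10^-34 J·s; c = 2.998×10^8 m/s.
E = 1.986×10^-19 J
1.986×10^-19 J × (1 eV / 1.602×10^-19 J) = 1.240 eV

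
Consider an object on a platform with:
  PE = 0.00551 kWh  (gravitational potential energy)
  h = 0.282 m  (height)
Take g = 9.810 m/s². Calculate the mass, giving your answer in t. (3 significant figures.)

Solving PE = m·g·h for m: m = PE/(g·h).
PE = 0.00551 kWh = 19836 J; h = 0.282 m; g = 9.810 m/s².
m = 7170 kg
7170 kg × (1 t / 1000 kg) = 7.170 t

7.17 t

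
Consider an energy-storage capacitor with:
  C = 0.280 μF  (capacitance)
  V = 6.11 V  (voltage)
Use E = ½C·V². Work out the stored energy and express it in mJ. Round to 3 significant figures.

0.00523 mJ

Directly: E = ½CV².
C = 0.280 μF = 2.800×10^-7 F; V = 6.11 V.
E = 5.226×10^-6 J
5.226×10^-6 J × (1 mJ / 0.001000 J) = 0.005226 mJ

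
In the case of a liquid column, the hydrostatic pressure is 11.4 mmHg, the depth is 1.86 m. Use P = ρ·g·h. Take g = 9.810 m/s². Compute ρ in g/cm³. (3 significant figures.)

Rearranging P = ρ·g·h for ρ: ρ = P/(g·h).
P = 11.4 mmHg = 1520 Pa; h = 1.86 m; g = 9.810 m/s².
ρ = 83.30 kg/m³
83.30 kg/m³ × (1 g/cm³ / 1000 kg/m³) = 0.08330 g/cm³

0.0833 g/cm³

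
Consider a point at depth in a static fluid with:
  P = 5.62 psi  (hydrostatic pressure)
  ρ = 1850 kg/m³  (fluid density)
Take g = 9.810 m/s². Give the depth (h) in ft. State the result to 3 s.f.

Solving P = ρ·g·h for h: h = P/(ρ·g).
P = 5.62 psi = 38749 Pa; ρ = 1850 kg/m³; g = 9.810 m/s².
h = 2.135 m
2.135 m × (1 ft / 0.3048 m) = 7.005 ft

7.00 ft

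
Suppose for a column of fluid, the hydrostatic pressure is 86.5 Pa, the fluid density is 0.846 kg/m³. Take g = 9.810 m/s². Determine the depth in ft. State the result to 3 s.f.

Rearranging: h = P/(ρ·g).
P = 86.5 Pa; ρ = 0.846 kg/m³; g = 9.810 m/s².
h = 10.42 m
10.42 m × (1 ft / 0.3048 m) = 34.19 ft

34.2 ft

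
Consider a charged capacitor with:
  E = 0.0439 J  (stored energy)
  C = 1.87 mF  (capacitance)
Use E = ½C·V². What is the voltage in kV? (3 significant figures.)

0.00685 kV

Rearranging E = ½C·V² for V: V = √(2E/C).
E = 0.0439 J; C = 1.87 mF = 0.001870 F.
V = 6.852 V
6.852 V × (1 kV / 1000 V) = 0.006852 kV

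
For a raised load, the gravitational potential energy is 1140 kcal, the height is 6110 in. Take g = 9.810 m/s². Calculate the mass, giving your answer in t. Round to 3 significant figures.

3.13 t

Solving PE = m·g·h for m: m = PE/(g·h).
PE = 1140 kcal = 4.770×10^6 J; h = 6110 in = 155.2 m; g = 9.810 m/s².
m = 3133 kg
3133 kg × (1 t / 1000 kg) = 3.133 t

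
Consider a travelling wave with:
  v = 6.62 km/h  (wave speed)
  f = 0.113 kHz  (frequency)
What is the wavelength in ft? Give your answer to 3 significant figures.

Rearranging: λ = v/f.
v = 6.62 km/h = 1.839 m/s; f = 0.113 kHz = 113.0 Hz.
λ = 0.01627 m
0.01627 m × (1 ft / 0.3048 m) = 0.05339 ft

0.0534 ft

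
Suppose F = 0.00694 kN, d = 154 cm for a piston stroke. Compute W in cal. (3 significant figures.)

2.55 cal

W is given directly by: W = F·d.
F = 0.00694 kN = 6.940 N; d = 154 cm = 1.540 m.
W = 10.69 J  (the unit combination reduces to kg·m²/s² = J)
10.69 J × (1 cal / 4.184 J) = 2.554 cal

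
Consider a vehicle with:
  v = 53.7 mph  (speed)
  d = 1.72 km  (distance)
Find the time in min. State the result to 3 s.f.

Rearranging v = d/t for t: t = d/v.
v = 53.7 mph = 24.01 m/s; d = 1.72 km = 1720 m.
t = 71.65 s
71.65 s × (1 min / 60.00 s) = 1.194 min

1.19 min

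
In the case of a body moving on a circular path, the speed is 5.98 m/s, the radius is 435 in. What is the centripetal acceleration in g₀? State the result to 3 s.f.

0.330 g₀

Directly: a = v²/r.
v = 5.98 m/s; r = 435 in = 11.05 m.
a = 3.237 m/s²
3.237 m/s² × (1 g₀ / 9.807 m/s²) = 0.3300 g₀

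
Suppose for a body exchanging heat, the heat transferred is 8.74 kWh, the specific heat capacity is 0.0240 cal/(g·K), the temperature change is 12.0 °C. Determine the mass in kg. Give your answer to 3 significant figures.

26100 kg

Rearranging Q = m·c·ΔT for m: m = Q/(c·ΔT).
Q = 8.74 kWh = 3.146×10^7 J; c = 0.0240 cal/(g·K) = 100.4 J/(kg·K); ΔT = 12.0 °C = 12.00 K.
m = 26111 kg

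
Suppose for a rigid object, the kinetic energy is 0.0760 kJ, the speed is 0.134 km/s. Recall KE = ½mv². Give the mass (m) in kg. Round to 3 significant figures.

Rearranging: m = 2·KE/v².
KE = 0.0760 kJ = 76.00 J; v = 0.134 km/s = 134.0 m/s.
m = 0.008465 kg

0.00847 kg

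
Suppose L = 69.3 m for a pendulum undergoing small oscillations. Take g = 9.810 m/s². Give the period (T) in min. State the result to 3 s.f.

Directly: T = 2π√(L/g).
L = 69.3 m; g = 9.810 m/s².
T = 16.70 s
16.70 s × (1 min / 60.00 s) = 0.2783 min

0.278 min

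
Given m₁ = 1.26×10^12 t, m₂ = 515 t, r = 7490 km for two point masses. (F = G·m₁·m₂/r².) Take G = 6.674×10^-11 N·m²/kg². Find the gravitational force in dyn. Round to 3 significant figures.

77.2 dyn

From Newton's law of gravitation: F = Gm₁m₂/r².
m₁ = 1.26×10^12 t = 1.260×10^15 kg; m₂ = 515 t = 5.150×10^5 kg; r = 7490 km = 7.490×10^6 m; G = 6.674×10^-11 N·m²/kg².
F = 7.720×10^-4 N  (the unit combination reduces to kg·m/s² = N)
7.720×10^-4 N × (1 dyn / 1.000×10^-5 N) = 77.20 dyn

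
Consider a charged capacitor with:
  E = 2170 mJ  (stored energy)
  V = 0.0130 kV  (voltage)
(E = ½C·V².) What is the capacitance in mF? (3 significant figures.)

25.7 mF

Rearranging: C = 2E/V².
E = 2170 mJ = 2.170 J; V = 0.0130 kV = 13.00 V.
C = 0.02568 F
0.02568 F × (1 mF / 0.001000 F) = 25.68 mF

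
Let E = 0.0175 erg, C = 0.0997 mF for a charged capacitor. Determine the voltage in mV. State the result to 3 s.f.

5.92 mV

Rearranging: V = √(2E/C).
E = 0.0175 erg = 1.750×10^-9 J; C = 0.0997 mF = 9.970×10^-5 F.
V = 0.005925 V
0.005925 V × (1 mV / 0.001000 V) = 5.925 mV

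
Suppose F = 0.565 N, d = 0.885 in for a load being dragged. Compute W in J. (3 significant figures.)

W is given directly by: W = F·d.
F = 0.565 N; d = 0.885 in = 0.02248 m.
W = 0.01270 J

0.0127 J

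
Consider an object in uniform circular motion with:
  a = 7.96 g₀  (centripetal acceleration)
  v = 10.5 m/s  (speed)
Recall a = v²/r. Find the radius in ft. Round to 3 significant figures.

4.63 ft

Solving a = v²/r for r: r = v²/a.
a = 7.96 g₀ = 78.06 m/s²; v = 10.5 m/s.
r = 1.412 m
1.412 m × (1 ft / 0.3048 m) = 4.634 ft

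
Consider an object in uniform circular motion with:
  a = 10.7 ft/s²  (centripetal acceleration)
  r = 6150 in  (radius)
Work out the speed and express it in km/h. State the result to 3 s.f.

Solving a = v²/r for v: v = √(a·r).
a = 10.7 ft/s² = 3.261 m/s²; r = 6150 in = 156.2 m.
v = 22.57 m/s
22.57 m/s × (1 km/h / 0.2778 m/s) = 81.26 km/h

81.3 km/h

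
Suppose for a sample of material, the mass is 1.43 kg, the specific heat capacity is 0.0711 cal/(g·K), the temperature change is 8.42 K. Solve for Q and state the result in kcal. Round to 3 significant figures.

Q is given directly by: Q = mcΔT.
m = 1.43 kg; c = 0.0711 cal/(g·K) = 297.5 J/(kg·K); ΔT = 8.42 K.
Q = 3582 J
3582 J × (1 kcal / 4184 J) = 0.8561 kcal

0.856 kcal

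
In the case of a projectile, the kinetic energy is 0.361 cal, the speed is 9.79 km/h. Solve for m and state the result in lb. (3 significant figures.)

0.901 lb

Rearranging KE = ½mv² for m: m = 2·KE/v².
KE = 0.361 cal = 1.510 J; v = 9.79 km/h = 2.719 m/s.
m = 0.4085 kg
0.4085 kg × (1 lb / 0.4536 kg) = 0.9005 lb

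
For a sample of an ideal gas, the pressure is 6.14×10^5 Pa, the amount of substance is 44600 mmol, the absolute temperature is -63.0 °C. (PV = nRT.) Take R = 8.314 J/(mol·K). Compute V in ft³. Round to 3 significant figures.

Rearranging PV = nRT for V: V = nRT/P.
P = 6.14×10^5 Pa; n = 44600 mmol = 44.60 mol; T = -63.0 °C = 210.1 K; R = 8.314 J/(mol·K).
V = 0.1269 m³
0.1269 m³ × (1 ft³ / 0.02832 m³) = 4.482 ft³

4.48 ft³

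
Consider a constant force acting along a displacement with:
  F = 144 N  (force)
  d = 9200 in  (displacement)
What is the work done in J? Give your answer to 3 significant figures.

W is given directly by: W = F·d.
F = 144 N; d = 9200 in = 233.7 m.
W = 33650 J

33600 J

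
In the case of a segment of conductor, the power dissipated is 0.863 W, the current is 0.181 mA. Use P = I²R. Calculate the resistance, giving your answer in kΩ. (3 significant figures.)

Rearranging: R = P/I².
P = 0.863 W; I = 0.181 mA = 1.810×10^-4 A.
R = 2.634×10^7 Ω
2.634×10^7 Ω × (1 kΩ / 1000 Ω) = 26342 kΩ

26300 kΩ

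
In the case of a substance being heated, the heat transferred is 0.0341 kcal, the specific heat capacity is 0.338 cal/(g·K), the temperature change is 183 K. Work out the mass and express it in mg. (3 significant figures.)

Rearranging: m = Q/(c·ΔT).
Q = 0.0341 kcal = 142.7 J; c = 0.338 cal/(g·K) = 1414 J/(kg·K); ΔT = 183 K.
m = 5.513×10^-4 kg
5.513×10^-4 kg × (1 mg / 1.000×10^-6 kg) = 551.3 mg

551 mg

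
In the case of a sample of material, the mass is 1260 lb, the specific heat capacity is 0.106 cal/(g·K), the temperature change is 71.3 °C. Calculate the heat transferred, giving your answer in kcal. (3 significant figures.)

4320 kcal

Q is given directly by: Q = mcΔT.
m = 1260 lb = 571.5 kg; c = 0.106 cal/(g·K) = 443.5 J/(kg·K); ΔT = 71.3 °C = 71.30 K.
Q = 1.807×10^7 J  (the unit combination reduces to kg·m²/s² = J)
1.807×10^7 J × (1 kcal / 4184 J) = 4319 kcal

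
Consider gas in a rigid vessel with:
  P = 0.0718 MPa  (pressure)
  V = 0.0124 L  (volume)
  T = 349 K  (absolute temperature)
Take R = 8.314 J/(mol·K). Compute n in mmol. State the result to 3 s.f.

Rearranging: n = PV/(RT).
P = 0.0718 MPa = 71800 Pa; V = 0.0124 L = 1.240×10^-5 m³; T = 349 K; R = 8.314 J/(mol·K).
n = 3.068×10^-4 mol
3.068×10^-4 mol × (1 mmol / 0.001000 mol) = 0.3068 mmol

0.307 mmol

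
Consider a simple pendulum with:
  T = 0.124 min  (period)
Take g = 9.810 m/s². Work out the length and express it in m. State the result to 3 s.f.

Rearranging T = 2π√(L/g) for L: L = g·(T/2π)².
T = 0.124 min = 7.440 s; g = 9.810 m/s².
L = 13.75 m

13.8 m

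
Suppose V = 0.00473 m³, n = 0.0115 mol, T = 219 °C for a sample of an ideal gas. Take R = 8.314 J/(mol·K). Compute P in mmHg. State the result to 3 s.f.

From the ideal-gas law: P = nRT/V.
V = 0.00473 m³; n = 0.0115 mol; T = 219 °C = 492.1 K; R = 8.314 J/(mol·K).
P = 9948 Pa  (the unit combination reduces to kg/(m·s²) = Pa)
9948 Pa × (1 mmHg / 133.3 Pa) = 74.62 mmHg

74.6 mmHg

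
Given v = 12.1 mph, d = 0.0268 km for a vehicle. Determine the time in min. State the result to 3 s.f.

0.0826 min

Rearranging v = d/t for t: t = d/v.
v = 12.1 mph = 5.409 m/s; d = 0.0268 km = 26.80 m.
t = 4.955 s
4.955 s × (1 min / 60.00 s) = 0.08258 min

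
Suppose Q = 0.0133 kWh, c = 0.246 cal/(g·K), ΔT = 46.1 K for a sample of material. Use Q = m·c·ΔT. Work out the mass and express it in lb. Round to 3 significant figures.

Rearranging Q = m·c·ΔT for m: m = Q/(c·ΔT).
Q = 0.0133 kWh = 47880 J; c = 0.246 cal/(g·K) = 1029 J/(kg·K); ΔT = 46.1 K.
m = 1.009 kg
1.009 kg × (1 lb / 0.4536 kg) = 2.225 lb

2.22 lb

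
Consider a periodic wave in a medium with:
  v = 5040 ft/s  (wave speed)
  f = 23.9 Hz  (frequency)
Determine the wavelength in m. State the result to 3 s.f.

Solving v = f·λ for λ: λ = v/f.
v = 5040 ft/s = 1536 m/s; f = 23.9 Hz.
λ = 64.28 m

64.3 m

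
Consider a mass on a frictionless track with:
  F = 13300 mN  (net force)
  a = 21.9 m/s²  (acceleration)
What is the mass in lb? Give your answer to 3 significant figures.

1.34 lb

From Newton's second law: m = F/a.
F = 13300 mN = 13.30 N; a = 21.9 m/s².
m = 0.6073 kg
0.6073 kg × (1 lb / 0.4536 kg) = 1.339 lb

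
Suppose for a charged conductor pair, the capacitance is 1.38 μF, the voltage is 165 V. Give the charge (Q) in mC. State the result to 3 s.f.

0.228 mC

Solving C = Q/V for Q: Q = CV.
C = 1.38 μF = 1.380×10^-6 F; V = 165 V.
Q = 2.277×10^-4 C
2.277×10^-4 C × (1 mC / 0.001000 C) = 0.2277 mC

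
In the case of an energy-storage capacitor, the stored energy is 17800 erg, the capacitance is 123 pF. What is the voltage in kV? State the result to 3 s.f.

Rearranging E = ½C·V² for V: V = √(2E/C).
E = 17800 erg = 0.001780 J; C = 123 pF = 1.230×10^-10 F.
V = 5380 V  (the unit combination reduces to kg·m²/(A·s³) = V)
5380 V × (1 kV / 1000 V) = 5.380 kV

5.38 kV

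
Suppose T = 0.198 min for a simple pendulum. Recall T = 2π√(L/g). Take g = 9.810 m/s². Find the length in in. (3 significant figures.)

1380 in

Solving T = 2π√(L/g) for L: L = g·(T/2π)².
T = 0.198 min = 11.88 s; g = 9.810 m/s².
L = 35.07 m
35.07 m × (1 in / 0.02540 m) = 1381 in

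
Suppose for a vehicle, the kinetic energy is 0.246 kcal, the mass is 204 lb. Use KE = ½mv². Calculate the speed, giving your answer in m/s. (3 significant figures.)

4.72 m/s

Rearranging: v = √(2·KE/m).
KE = 0.246 kcal = 1029 J; m = 204 lb = 92.53 kg.
v = 4.717 m/s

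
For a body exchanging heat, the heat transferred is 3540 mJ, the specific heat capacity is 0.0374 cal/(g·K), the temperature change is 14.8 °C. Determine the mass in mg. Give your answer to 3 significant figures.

1530 mg

Rearranging Q = m·c·ΔT for m: m = Q/(c·ΔT).
Q = 3540 mJ = 3.540 J; c = 0.0374 cal/(g·K) = 156.5 J/(kg·K); ΔT = 14.8 °C = 14.80 K.
m = 0.001529 kg
0.001529 kg × (1 mg / 1.000×10^-6 kg) = 1529 mg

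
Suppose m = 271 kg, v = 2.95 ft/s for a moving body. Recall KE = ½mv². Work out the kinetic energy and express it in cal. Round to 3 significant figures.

26.2 cal

Directly: KE = ½mv².
m = 271 kg; v = 2.95 ft/s = 0.8992 m/s.
KE = 109.6 J
109.6 J × (1 cal / 4.184 J) = 26.18 cal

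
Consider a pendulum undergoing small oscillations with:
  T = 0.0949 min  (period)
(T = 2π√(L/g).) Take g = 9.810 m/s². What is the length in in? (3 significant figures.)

Solving T = 2π√(L/g) for L: L = g·(T/2π)².
T = 0.0949 min = 5.694 s; g = 9.810 m/s².
L = 8.056 m
8.056 m × (1 in / 0.02540 m) = 317.2 in

317 in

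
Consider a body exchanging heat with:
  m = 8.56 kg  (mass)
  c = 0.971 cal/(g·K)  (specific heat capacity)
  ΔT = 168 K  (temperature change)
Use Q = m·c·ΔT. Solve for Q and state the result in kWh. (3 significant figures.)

Q is given directly by: Q = mcΔT.
m = 8.56 kg; c = 0.971 cal/(g·K) = 4063 J/(kg·K); ΔT = 168 K.
Q = 5.842×10^6 J
5.842×10^6 J × (1 kWh / 3.600×10^6 J) = 1.623 kWh

1.62 kWh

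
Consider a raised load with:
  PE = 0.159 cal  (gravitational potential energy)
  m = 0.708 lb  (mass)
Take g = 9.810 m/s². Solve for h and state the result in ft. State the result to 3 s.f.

0.693 ft

Rearranging: h = PE/(m·g).
PE = 0.159 cal = 0.6653 J; m = 0.708 lb = 0.3211 kg; g = 9.810 m/s².
h = 0.2112 m
0.2112 m × (1 ft / 0.3048 m) = 0.6928 ft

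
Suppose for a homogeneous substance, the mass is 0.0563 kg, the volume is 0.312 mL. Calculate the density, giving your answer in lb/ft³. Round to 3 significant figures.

Directly: ρ = m/V.
m = 0.0563 kg; V = 0.312 mL = 3.120×10^-7 m³.
ρ = 1.804×10^5 kg/m³
1.804×10^5 kg/m³ × (1 lb/ft³ / 16.02 kg/m³) = 11265 lb/ft³

11300 lb/ft³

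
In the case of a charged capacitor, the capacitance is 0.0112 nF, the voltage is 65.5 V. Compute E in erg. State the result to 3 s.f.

0.240 erg

E is given directly by: E = ½CV².
C = 0.0112 nF = 1.120×10^-11 F; V = 65.5 V.
E = 2.403×10^-8 J
2.403×10^-8 J × (1 erg / 1.000×10^-7 J) = 0.2403 erg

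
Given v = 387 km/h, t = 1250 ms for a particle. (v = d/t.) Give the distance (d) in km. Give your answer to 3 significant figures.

Solving v = d/t for d: d = v·t.
v = 387 km/h = 107.5 m/s; t = 1250 ms = 1.250 s.
d = 134.4 m
134.4 m × (1 km / 1000 m) = 0.1344 km

0.134 km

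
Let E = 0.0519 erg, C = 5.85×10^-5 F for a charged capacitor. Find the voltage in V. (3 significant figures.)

0.0133 V

Rearranging: V = √(2E/C).
E = 0.0519 erg = 5.190×10^-9 J; C = 5.85×10^-5 F.
V = 0.01332 V  (the unit combination reduces to kg·m²/(A·s³) = V)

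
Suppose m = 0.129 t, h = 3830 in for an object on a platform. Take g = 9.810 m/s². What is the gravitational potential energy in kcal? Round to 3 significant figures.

PE is given directly by: PE = mgh.
m = 0.129 t = 129.0 kg; h = 3830 in = 97.28 m; g = 9.810 m/s².
PE = 1.231×10^5 J  (the unit combination reduces to kg·m²/s² = J)
1.231×10^5 J × (1 kcal / 4184 J) = 29.42 kcal

29.4 kcal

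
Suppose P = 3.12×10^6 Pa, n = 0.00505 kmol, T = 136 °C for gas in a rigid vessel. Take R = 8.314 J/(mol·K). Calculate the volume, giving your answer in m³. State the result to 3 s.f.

0.00551 m³

Rearranging PV = nRT for V: V = nRT/P.
P = 3.12×10^6 Pa; n = 0.00505 kmol = 5.050 mol; T = 136 °C = 409.1 K; R = 8.314 J/(mol·K).
V = 0.005506 m³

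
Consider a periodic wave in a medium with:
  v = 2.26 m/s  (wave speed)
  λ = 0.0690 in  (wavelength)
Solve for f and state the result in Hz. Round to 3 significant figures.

Solving v = f·λ for f: f = v/λ.
v = 2.26 m/s; λ = 0.0690 in = 0.001753 m.
f = 1290 Hz

1290 Hz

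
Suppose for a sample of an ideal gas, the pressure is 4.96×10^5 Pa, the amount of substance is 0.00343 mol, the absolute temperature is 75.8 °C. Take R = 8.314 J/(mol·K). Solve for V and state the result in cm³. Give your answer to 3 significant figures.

Rearranging: V = nRT/P.
P = 4.96×10^5 Pa; n = 0.00343 mol; T = 75.8 °C = 348.9 K; R = 8.314 J/(mol·K).
V = 2.006×10^-5 m³
2.006×10^-5 m³ × (1 cm³ / 1.000×10^-6 m³) = 20.06 cm³

20.1 cm³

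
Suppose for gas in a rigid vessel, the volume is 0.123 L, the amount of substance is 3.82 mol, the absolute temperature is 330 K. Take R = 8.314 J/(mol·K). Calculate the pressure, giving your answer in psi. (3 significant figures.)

12400 psi

Directly: P = nRT/V.
V = 0.123 L = 1.230×10^-4 m³; n = 3.82 mol; T = 330 K; R = 8.314 J/(mol·K).
P = 8.521×10^7 Pa
8.521×10^7 Pa × (1 psi / 6895 Pa) = 12358 psi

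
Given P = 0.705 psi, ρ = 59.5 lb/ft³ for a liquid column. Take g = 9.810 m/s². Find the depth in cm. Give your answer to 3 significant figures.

52.0 cm

Rearranging: h = P/(ρ·g).
P = 0.705 psi = 4861 Pa; ρ = 59.5 lb/ft³ = 953.1 kg/m³; g = 9.810 m/s².
h = 0.5199 m
0.5199 m × (1 cm / 0.01000 m) = 51.99 cm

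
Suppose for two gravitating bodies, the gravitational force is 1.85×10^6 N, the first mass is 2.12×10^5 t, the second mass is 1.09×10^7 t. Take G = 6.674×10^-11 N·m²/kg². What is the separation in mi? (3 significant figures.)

0.00567 mi

Rearranging F = G·m₁·m₂/r² for r: r = √(G·m₁m₂/F).
F = 1.85×10^6 N; m₁ = 2.12×10^5 t = 2.120×10^8 kg; m₂ = 1.09×10^7 t = 1.090×10^10 kg; G = 6.674×10^-11 N·m²/kg².
r = 9.130 m
9.130 m × (1 mi / 1609 m) = 0.005673 mi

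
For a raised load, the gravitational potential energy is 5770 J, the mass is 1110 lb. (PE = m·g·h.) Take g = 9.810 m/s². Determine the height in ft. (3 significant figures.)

3.83 ft

Rearranging: h = PE/(m·g).
PE = 5770 J; m = 1110 lb = 503.5 kg; g = 9.810 m/s².
h = 1.168 m
1.168 m × (1 ft / 0.3048 m) = 3.833 ft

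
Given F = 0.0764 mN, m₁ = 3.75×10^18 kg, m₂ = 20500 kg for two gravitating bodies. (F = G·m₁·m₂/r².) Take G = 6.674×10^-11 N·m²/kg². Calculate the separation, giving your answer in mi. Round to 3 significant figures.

1.61×10^5 mi

Solving F = G·m₁·m₂/r² for r: r = √(G·m₁m₂/F).
F = 0.0764 mN = 7.640×10^-5 N; m₁ = 3.75×10^18 kg; m₂ = 20500 kg; G = 6.674×10^-11 N·m²/kg².
r = 2.591×10^8 m
2.591×10^8 m × (1 mi / 1609 m) = 1.610×10^5 mi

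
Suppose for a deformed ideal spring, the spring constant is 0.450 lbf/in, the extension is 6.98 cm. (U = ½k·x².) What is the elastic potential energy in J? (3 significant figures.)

0.192 J

Directly: U = ½kx².
k = 0.450 lbf/in = 78.81 N/m; x = 6.98 cm = 0.06980 m.
U = 0.1920 J  (the unit combination reduces to kg·m²/s² = J)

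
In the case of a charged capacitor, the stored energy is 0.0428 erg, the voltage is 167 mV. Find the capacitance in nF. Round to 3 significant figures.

307 nF

Rearranging E = ½C·V² for C: C = 2E/V².
E = 0.0428 erg = 4.280×10^-9 J; V = 167 mV = 0.1670 V.
C = 3.069×10^-7 F
3.069×10^-7 F × (1 nF / 1.000×10^-9 F) = 306.9 nF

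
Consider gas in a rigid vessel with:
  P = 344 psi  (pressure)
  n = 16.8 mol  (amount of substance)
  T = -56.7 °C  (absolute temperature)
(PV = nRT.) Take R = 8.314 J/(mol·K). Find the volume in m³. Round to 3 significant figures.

0.0127 m³

Rearranging: V = nRT/P.
P = 344 psi = 2.372×10^6 Pa; n = 16.8 mol; T = -56.7 °C = 216.4 K; R = 8.314 J/(mol·K).
V = 0.01275 m³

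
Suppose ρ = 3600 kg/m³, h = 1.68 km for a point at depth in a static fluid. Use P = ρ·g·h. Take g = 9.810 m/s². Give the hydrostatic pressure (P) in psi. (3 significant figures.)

Directly: P = ρgh.
ρ = 3600 kg/m³; h = 1.68 km = 1680 m; g = 9.810 m/s².
P = 5.933×10^7 Pa
5.933×10^7 Pa × (1 psi / 6895 Pa) = 8605 psi

8610 psi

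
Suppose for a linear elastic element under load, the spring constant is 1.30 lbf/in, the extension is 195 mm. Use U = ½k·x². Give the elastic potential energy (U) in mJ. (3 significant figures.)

U is given directly by: U = ½kx².
k = 1.30 lbf/in = 227.7 N/m; x = 195 mm = 0.1950 m.
U = 4.328 J  (the unit combination reduces to kg·m²/s² = J)
4.328 J × (1 mJ / 0.001000 J) = 4328 mJ

4330 mJ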